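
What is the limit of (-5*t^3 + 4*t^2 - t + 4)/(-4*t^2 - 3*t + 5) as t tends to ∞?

∞

The numerator has higher degree (3 > 2); the quotient behaves like (-5/(-4))·t^1 for large |t|.
As t → +∞ this diverges to ∞.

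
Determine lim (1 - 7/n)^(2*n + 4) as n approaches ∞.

The base → 1 and the exponent → ∞: a 1^∞ form.
Take logarithms: (2n + 4)·ln(1 - 7/n). Since ln(1+u) ~ u for small u, this behaves like (2n)·(-7/n) → -14.
So the limit is e^(-14).

e^(-14)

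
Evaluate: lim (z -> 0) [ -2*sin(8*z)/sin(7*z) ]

-16/7

Substitution gives 0/0.
Divide numerator and denominator by z: sin(8z)/z → 8 and sin(7z)/z → 7, so the limit is -2·8/7 = -16/7.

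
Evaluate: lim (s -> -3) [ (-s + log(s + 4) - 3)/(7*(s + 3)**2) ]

-1/14

Direct substitution gives 0/0.
Apply L'Hôpital: lim (-1 + 1/(s + 4))/(14*s + 42), still 0/0.
After 2 applications of L'Hôpital's rule the quotient is (-1/(s + 4)^2)/(14); substituting s = -3 gives -1/14.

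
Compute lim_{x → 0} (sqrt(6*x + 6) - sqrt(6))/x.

√(6)/2

Substitution gives 0/0. Multiply numerator and denominator by the conjugate √(6 + 6x) + √6.
The numerator becomes (6 + 6x) − 6 = 6x, so the expression simplifies to 6/(√(6 + 6x) + √6).
Letting x → 0 gives 6/(2√6) = √(6)/2.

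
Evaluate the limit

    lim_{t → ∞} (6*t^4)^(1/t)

Base → ∞ and exponent → 0: an ∞^0 form.
Take logs: (1/t)·ln(6·t^4) = (ln 6 + 4·ln t)/t → 0.
So the limit is e^0 = 1.

1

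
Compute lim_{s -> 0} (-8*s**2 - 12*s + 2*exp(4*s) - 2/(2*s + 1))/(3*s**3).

Substitution gives 0/0; apply L'Hôpital's rule 3 times.
After differentiating numerator and denominator 3 times the quotient is (128*e^(4*s) + 96/(2*s + 1)^4)/(18); at s = 0 this is 112/9.

112/9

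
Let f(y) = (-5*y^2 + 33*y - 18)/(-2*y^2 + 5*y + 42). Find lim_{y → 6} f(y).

At y = 6 both the top and bottom vanish — a removable singularity. Factoring out (y - 6) from each leaves (3 - 5*y)/(-2*y - 7), which at y = 6 equals 27/19.

27/19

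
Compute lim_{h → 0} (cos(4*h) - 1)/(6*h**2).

Direct substitution gives 0/0.
Apply L'Hôpital: lim (-4*sin(4*h))/(12*h), still 0/0.
After 2 applications of L'Hôpital's rule the quotient is (-16*cos(4*h))/(12); substituting h = 0 gives -4/3.

-4/3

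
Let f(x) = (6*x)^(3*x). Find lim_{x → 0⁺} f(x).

1

Base → 0⁺ and exponent → 0⁺: a 0^0 form.
Take logs: 3x·ln(6x). This is 0·(−∞); rewriting as ln(6x)/(1/(3x)) and applying L'Hôpital gives 0.
Hence the limit is e^0 = 1.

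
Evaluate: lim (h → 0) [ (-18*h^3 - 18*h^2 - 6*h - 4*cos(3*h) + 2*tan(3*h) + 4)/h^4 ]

-27/2

Substitution gives 0/0 (the numerator vanishes to order 4).
Expand each term to order h^4: the coefficient of h^4 in 2·tan(3h) is 0 and in -4·cos(3h) is -27/2.
Lower-order terms cancel with the polynomial part, so the numerator is (-27/2)·h^4 + o(h^4), and the limit is (-27/2)/(1) = -27/2.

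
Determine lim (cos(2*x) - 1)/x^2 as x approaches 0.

Direct substitution gives 0/0.
Apply L'Hôpital: lim (-2*sin(2*x))/(2*x), still 0/0.
After 2 applications of L'Hôpital's rule the quotient is (-4*cos(2*x))/(2); substituting x = 0 gives -2.

-2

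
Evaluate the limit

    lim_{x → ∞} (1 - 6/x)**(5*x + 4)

e^(-30)

Let L be the limit and take ln: ln L = lim (5x + 4)·ln(1 - 6/x) = lim (5x + 4)·(-6/x + O(1/x²)) = -30.
Hence L = e^(-30).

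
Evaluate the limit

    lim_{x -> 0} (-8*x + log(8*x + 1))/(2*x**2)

-16

Direct substitution gives 0/0.
Apply L'Hôpital: lim (-8 + 8/(8*x + 1))/(4*x), still 0/0.
After 2 applications of L'Hôpital's rule the quotient is (-64/(8*x + 1)^2)/(4); substituting x = 0 gives -16.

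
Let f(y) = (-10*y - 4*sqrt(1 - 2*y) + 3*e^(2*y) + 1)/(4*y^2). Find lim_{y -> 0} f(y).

Substitution gives 0/0; apply L'Hôpital's rule 2 times.
After differentiating numerator and denominator 2 times the quotient is (12*e^(2*y) + 4/(1 - 2*y)^(3/2))/(8); at y = 0 this is 2.

2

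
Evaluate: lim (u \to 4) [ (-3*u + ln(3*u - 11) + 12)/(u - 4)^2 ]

-9/2

Direct substitution gives 0/0.
Apply L'Hôpital: lim (-3 + 3/(3*u - 11))/(2*u - 8), still 0/0.
After 2 applications of L'Hôpital's rule the quotient is (-9/(3*u - 11)^2)/(2); substituting u = 4 gives -9/2.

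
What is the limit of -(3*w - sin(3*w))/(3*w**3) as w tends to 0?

Direct substitution gives 0/0.
Apply L'Hôpital: lim (3 - 3*cos(3*w))/(-9*w^2), still 0/0.
Apply L'Hôpital: lim (9*sin(3*w))/(-18*w), still 0/0.
After 3 applications of L'Hôpital's rule the quotient is (27*cos(3*w))/(-18); substituting w = 0 gives -3/2.

-3/2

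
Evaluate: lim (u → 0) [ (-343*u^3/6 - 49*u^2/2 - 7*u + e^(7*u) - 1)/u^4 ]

Direct substitution gives 0/0.
Apply L'Hôpital: lim (-343*u^2/2 - 49*u + 7*e^(7*u) - 7)/(4*u^3), still 0/0.
Apply L'Hôpital: lim (-343*u + 49*e^(7*u) - 49)/(12*u^2), still 0/0.
Apply L'Hôpital: lim (343*e^(7*u) - 343)/(24*u), still 0/0.
After 4 applications of L'Hôpital's rule the quotient is (2401*e^(7*u))/(24); substituting u = 0 gives 2401/24.

2401/24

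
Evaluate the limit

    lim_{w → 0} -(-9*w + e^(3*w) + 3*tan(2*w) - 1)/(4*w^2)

-9/8

Substitution gives 0/0 (the numerator vanishes to order 2).
Expand each term to order w^2: the coefficient of w^2 in e^(3w) is 9/2 and in 3·tan(2w) is 0.
Lower-order terms cancel with the polynomial part, so the numerator is (9/2)·w^2 + o(w^2), and the limit is (9/2)/(-4) = -9/8.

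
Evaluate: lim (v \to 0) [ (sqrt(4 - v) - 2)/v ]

A 0/0 form; rationalise with √(4 - v) + √4. This collapses the numerator to -v, leaving -1/(√(4 - v) + √4) → -1/(2√4) = -1/4.

-1/4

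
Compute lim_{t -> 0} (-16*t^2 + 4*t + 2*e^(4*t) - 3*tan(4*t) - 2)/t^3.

Substitution gives 0/0 (the numerator vanishes to order 3).
Expand each term to order t^3: the coefficient of t^3 in -3·tan(4t) is -64 and in 2·e^(4t) is 64/3.
Lower-order terms cancel with the polynomial part, so the numerator is (-128/3)·t^3 + o(t^3), and the limit is (-128/3)/(1) = -128/3.

-128/3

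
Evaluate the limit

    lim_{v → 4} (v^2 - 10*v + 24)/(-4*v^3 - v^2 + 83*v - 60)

2/117

Since v = 4 makes numerator and denominator zero, (v - 4) divides both.
Cancelling it gives (v - 6)/(-4*v^2 - 17*v + 15); now plug in v = 4 to get 2/117.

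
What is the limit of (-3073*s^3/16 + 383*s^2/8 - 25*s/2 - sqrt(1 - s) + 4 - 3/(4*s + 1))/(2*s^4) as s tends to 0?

-98299/256

Substitution gives 0/0 (the numerator vanishes to order 4).
Expand each term to order s^4: the coefficient of s^4 in -3·1/(1 + 4s) is -768 and in −√(1 - s) is 5/128.
Lower-order terms cancel with the polynomial part, so the numerator is (-98299/128)·s^4 + o(s^4), and the limit is (-98299/128)/(2) = -98299/256.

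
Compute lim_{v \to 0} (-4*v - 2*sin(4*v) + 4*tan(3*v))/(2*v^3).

Substitution gives 0/0 (the numerator vanishes to order 3).
Expand each term to order v^3: the coefficient of v^3 in -2·sin(4v) is 64/3 and in 4·tan(3v) is 36.
Lower-order terms cancel with the polynomial part, so the numerator is (172/3)·v^3 + o(v^3), and the limit is (172/3)/(2) = 86/3.

86/3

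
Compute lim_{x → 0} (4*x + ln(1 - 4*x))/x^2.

Direct substitution gives 0/0.
Apply L'Hôpital: lim (4 - 4/(1 - 4*x))/(2*x), still 0/0.
After 2 applications of L'Hôpital's rule the quotient is (-16/(1 - 4*x)^2)/(2); substituting x = 0 gives -8.

-8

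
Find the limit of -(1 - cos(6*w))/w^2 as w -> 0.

-18

Substitution gives 0/0.
Use (1 − cos u)/u² → 1/2 with u = 6w: the limit is 6²/(2·(-1)) = -18.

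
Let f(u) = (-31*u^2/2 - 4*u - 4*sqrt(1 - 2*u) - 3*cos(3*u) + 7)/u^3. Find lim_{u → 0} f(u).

2

Substitution gives 0/0 (the numerator vanishes to order 3).
Expand each term to order u^3: the coefficient of u^3 in -3·cos(3u) is 0 and in -4·√(1 - 2u) is 2.
Lower-order terms cancel with the polynomial part, so the numerator is (2)·u^3 + o(u^3), and the limit is (2)/(1) = 2.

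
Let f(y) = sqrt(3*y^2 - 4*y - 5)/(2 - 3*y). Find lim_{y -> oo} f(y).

For large |y|, √(3*y^2 - 4*y - 5) ≈ √3·|y| and the denominator ≈ -3y.
Since y → +∞, |y| = y, giving √3/(-3) = -√(3)/3.

-√(3)/3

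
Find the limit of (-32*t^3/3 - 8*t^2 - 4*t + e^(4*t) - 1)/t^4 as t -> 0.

32/3

Direct substitution gives 0/0.
Apply L'Hôpital: lim (-32*t^2 - 16*t + 4*e^(4*t) - 4)/(4*t^3), still 0/0.
Apply L'Hôpital: lim (-64*t + 16*e^(4*t) - 16)/(12*t^2), still 0/0.
Apply L'Hôpital: lim (64*e^(4*t) - 64)/(24*t), still 0/0.
After 4 applications of L'Hôpital's rule the quotient is (256*e^(4*t))/(24); substituting t = 0 gives 32/3.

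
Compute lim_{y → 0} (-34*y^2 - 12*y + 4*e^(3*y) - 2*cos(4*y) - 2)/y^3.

Substitution gives 0/0 (the numerator vanishes to order 3).
Expand each term to order y^3: the coefficient of y^3 in -2·cos(4y) is 0 and in 4·e^(3y) is 18.
Lower-order terms cancel with the polynomial part, so the numerator is (18)·y^3 + o(y^3), and the limit is (18)/(1) = 18.

18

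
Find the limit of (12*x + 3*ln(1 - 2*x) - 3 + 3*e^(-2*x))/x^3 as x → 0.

Substitution gives 0/0; apply L'Hôpital's rule 3 times.
After differentiating numerator and denominator 3 times the quotient is (-24*e^(-2*x) + 48/(2*x - 1)^3)/(6); at x = 0 this is -12.

-12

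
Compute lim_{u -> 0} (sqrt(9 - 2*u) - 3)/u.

A 0/0 form; rationalise with √(9 - 2u) + √9. This collapses the numerator to -2u, leaving -2/(√(9 - 2u) + √9) → -2/(2√9) = -1/3.

-1/3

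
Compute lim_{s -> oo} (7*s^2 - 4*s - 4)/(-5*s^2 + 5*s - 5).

-7/5

Numerator and denominator both have degree 2.
Dividing every term by s^2, all lower-order terms vanish and the limit is the ratio of leading coefficients, 7/(-5) = -7/5.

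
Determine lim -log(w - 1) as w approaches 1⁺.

∞

As w → 1⁺, w - 1 → 0⁺ and ln(w - 1) → −∞.
Multiplying by -1 gives ∞.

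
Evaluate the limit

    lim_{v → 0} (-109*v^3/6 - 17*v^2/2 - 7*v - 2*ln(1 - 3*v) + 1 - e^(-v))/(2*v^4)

Substitution gives 0/0; apply L'Hôpital's rule 4 times.
After differentiating numerator and denominator 4 times the quotient is (-e^(-v) + 972/(3*v - 1)^4)/(48); at v = 0 this is 971/48.

971/48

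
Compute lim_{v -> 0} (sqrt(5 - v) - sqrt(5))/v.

-√(5)/10

Substitution gives 0/0. Multiply numerator and denominator by the conjugate √(5 - v) + √5.
The numerator becomes (5 - v) − 5 = -v, so the expression simplifies to -1/(√(5 - v) + √5).
Letting v → 0 gives -1/(2√5) = -√(5)/10.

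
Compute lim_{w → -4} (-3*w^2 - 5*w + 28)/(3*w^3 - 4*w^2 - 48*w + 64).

Direct substitution gives 0/0, so factor. Both numerator and denominator have (w + 4) as a factor.
After cancelling, the expression reduces to (7 - 3*w)/(3*w^2 - 16*w + 16).
Substituting w = -4 gives 19/128.

19/128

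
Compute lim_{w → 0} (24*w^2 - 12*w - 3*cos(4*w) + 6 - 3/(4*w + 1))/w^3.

Substitution gives 0/0; apply L'Hôpital's rule 3 times.
After differentiating numerator and denominator 3 times the quotient is (-192*sin(4*w) + 1152/(4*w + 1)^4)/(6); at w = 0 this is 192.

192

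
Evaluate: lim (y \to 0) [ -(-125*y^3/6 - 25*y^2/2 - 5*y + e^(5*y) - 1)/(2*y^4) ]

Direct substitution gives 0/0.
Apply L'Hôpital: lim (-125*y^2/2 - 25*y + 5*e^(5*y) - 5)/(-8*y^3), still 0/0.
Apply L'Hôpital: lim (-125*y + 25*e^(5*y) - 25)/(-24*y^2), still 0/0.
Apply L'Hôpital: lim (125*e^(5*y) - 125)/(-48*y), still 0/0.
After 4 applications of L'Hôpital's rule the quotient is (625*e^(5*y))/(-48); substituting y = 0 gives -625/48.

-625/48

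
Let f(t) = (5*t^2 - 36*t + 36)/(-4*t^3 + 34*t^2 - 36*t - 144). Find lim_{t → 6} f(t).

-2/5

At t = 6 both the top and bottom vanish — a removable singularity. Factoring out (t - 6) from each leaves (5*t - 6)/(-4*t^2 + 10*t + 24), which at t = 6 equals -2/5.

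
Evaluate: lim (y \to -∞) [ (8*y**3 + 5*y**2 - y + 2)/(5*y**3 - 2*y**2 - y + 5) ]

8/5

Numerator and denominator both have degree 3.
Dividing every term by y^3, all lower-order terms vanish and the limit is the ratio of leading coefficients, 8/(5) = 8/5.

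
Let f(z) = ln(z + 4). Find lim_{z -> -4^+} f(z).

As z → -4⁺, z + 4 → 0⁺ and ln(z + 4) → −∞.
Multiplying by 1 gives -∞.

-∞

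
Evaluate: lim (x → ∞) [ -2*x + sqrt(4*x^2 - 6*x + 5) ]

-3/2

This has the form ∞ − ∞. Multiply and divide by the conjugate √(4*x^2 - 6*x + 5) + 2x.
That gives (-6x + 5) / (√(4*x^2 - 6*x + 5) + 2x).
Divide numerator and denominator by x: the limit is -6/(2·2) = -3/2.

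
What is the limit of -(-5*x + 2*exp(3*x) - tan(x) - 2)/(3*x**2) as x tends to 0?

-3

Substitution gives 0/0 (the numerator vanishes to order 2).
Expand each term to order x^2: the coefficient of x^2 in −tan(x) is 0 and in 2·e^(3x) is 9.
Lower-order terms cancel with the polynomial part, so the numerator is (9)·x^2 + o(x^2), and the limit is (9)/(-3) = -3.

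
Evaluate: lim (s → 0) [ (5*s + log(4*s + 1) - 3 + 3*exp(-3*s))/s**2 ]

Substitution gives 0/0; apply L'Hôpital's rule 2 times.
After differentiating numerator and denominator 2 times the quotient is (27*e^(-3*s) - 16/(4*s + 1)^2)/(2); at s = 0 this is 11/2.

11/2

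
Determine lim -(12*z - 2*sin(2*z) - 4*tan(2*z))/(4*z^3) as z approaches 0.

Substitution gives 0/0 (the numerator vanishes to order 3).
Expand each term to order z^3: the coefficient of z^3 in -2·sin(2z) is 8/3 and in -4·tan(2z) is -32/3.
Lower-order terms cancel with the polynomial part, so the numerator is (-8)·z^3 + o(z^3), and the limit is (-8)/(-4) = 2.

2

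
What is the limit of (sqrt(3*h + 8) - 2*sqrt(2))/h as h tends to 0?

Substitution gives 0/0. Multiply numerator and denominator by the conjugate √(8 + 3h) + √8.
The numerator becomes (8 + 3h) − 8 = 3h, so the expression simplifies to 3/(√(8 + 3h) + √8).
Letting h → 0 gives 3/(2√8) = 3*√(2)/8.

3*√(2)/8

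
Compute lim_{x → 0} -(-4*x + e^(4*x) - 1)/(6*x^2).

-4/3

Direct substitution gives 0/0.
Apply L'Hôpital: lim (4*e^(4*x) - 4)/(-12*x), still 0/0.
After 2 applications of L'Hôpital's rule the quotient is (16*e^(4*x))/(-12); substituting x = 0 gives -4/3.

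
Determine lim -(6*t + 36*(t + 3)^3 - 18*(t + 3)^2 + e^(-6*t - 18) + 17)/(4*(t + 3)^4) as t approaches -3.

-27/2

Direct substitution gives 0/0.
Apply L'Hôpital: lim (-36*t + 108*(t + 3)^2 - 6*e^(-6*t - 18) - 102)/(-16*(t + 3)^3), still 0/0.
Apply L'Hôpital: lim (216*t + 36*e^(-6*t - 18) + 612)/(-48*(t + 3)^2), still 0/0.
Apply L'Hôpital: lim (216 - 216*e^(-6*t - 18))/(-96*t - 288), still 0/0.
After 4 applications of L'Hôpital's rule the quotient is (1296*e^(-6*t - 18))/(-96); substituting t = -3 gives -27/2.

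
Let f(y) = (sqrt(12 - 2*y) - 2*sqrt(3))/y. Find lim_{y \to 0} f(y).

Substitution gives 0/0. Multiply numerator and denominator by the conjugate √(12 - 2y) + √12.
The numerator becomes (12 - 2y) − 12 = -2y, so the expression simplifies to -2/(√(12 - 2y) + √12).
Letting y → 0 gives -2/(2√12) = -√(3)/6.

-√(3)/6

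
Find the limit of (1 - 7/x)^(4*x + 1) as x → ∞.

e^(-28)

Let L be the limit and take ln: ln L = lim (4x + 1)·ln(1 - 7/x) = lim (4x + 1)·(-7/x + O(1/x²)) = -28.
Hence L = e^(-28).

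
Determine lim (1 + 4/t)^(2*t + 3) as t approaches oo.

e^(8)

The base → 1 and the exponent → ∞: a 1^∞ form.
Take logarithms: (2t + 3)·ln(1 + 4/t). Since ln(1+u) ~ u for small u, this behaves like (2t)·(4/t) → 8.
So the limit is e^(8).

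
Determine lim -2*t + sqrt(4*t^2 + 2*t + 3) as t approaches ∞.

1/2

An ∞ − ∞ form. Rationalising with the conjugate, the difference becomes (2t + 3) / (√(4*t^2 + 2*t + 3) + 2t).
For large t the denominator behaves like 2·2t, so the quotient tends to 2/4 = 1/2.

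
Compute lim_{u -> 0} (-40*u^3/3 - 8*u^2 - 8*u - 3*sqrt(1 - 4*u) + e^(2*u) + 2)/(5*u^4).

Substitution gives 0/0 (the numerator vanishes to order 4).
Expand each term to order u^4: the coefficient of u^4 in -3·√(1 - 4u) is 30 and in e^(2u) is 2/3.
Lower-order terms cancel with the polynomial part, so the numerator is (92/3)·u^4 + o(u^4), and the limit is (92/3)/(5) = 92/15.

92/15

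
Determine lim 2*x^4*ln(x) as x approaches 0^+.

0

This is a 0·(−∞) form. Rewrite as 2·ln(x) / x^(−4) and apply L'Hôpital:
the derivative quotient is 2·(1/x) / (−4·x^(−5)) = (-2/4)·x^4 → 0.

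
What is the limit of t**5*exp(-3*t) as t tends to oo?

0

Write as t^5/e^{3t}, an ∞/∞ form.
Exponential growth dominates any polynomial, so repeated L'Hôpital (or the standard result) gives 0.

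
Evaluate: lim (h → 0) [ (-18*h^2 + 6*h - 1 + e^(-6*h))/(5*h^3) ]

Direct substitution gives 0/0.
Apply L'Hôpital: lim (-36*h + 6 - 6*e^(-6*h))/(15*h^2), still 0/0.
Apply L'Hôpital: lim (-36 + 36*e^(-6*h))/(30*h), still 0/0.
After 3 applications of L'Hôpital's rule the quotient is (-216*e^(-6*h))/(30); substituting h = 0 gives -36/5.

-36/5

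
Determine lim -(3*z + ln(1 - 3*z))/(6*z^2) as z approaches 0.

3/4

Direct substitution gives 0/0.
Apply L'Hôpital: lim (3 - 3/(1 - 3*z))/(-12*z), still 0/0.
After 2 applications of L'Hôpital's rule the quotient is (-9/(1 - 3*z)^2)/(-12); substituting z = 0 gives 3/4.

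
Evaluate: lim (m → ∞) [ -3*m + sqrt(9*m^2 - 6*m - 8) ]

-1

An ∞ − ∞ form. Rationalising with the conjugate, the difference becomes (-6m - 8) / (√(9*m^2 - 6*m - 8) + 3m).
For large m the denominator behaves like 2·3m, so the quotient tends to -6/6 = -1.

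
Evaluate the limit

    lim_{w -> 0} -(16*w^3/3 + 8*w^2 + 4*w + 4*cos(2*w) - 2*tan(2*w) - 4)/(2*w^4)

Substitution gives 0/0; apply L'Hôpital's rule 4 times.
After differentiating numerator and denominator 4 times the quotient is (64*cos(2*w) - 768*tan(2*w)^5 - 1280*tan(2*w)^3 - 512*tan(2*w))/(-48); at w = 0 this is -4/3.

-4/3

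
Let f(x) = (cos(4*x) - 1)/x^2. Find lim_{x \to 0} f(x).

-8

Direct substitution gives 0/0.
Apply L'Hôpital: lim (-4*sin(4*x))/(2*x), still 0/0.
After 2 applications of L'Hôpital's rule the quotient is (-16*cos(4*x))/(2); substituting x = 0 gives -8.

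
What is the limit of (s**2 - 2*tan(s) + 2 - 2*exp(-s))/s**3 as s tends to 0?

Substitution gives 0/0 (the numerator vanishes to order 3).
Expand each term to order s^3: the coefficient of s^3 in -2·tan(s) is -2/3 and in -2·e^(-s) is 1/3.
Lower-order terms cancel with the polynomial part, so the numerator is (-1/3)·s^3 + o(s^3), and the limit is (-1/3)/(1) = -1/3.

-1/3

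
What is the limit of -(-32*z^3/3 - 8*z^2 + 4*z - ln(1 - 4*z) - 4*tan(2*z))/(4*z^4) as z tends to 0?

Substitution gives 0/0; apply L'Hôpital's rule 4 times.
After differentiating numerator and denominator 4 times the quotient is (-512*tan(2*z)^3/cos(2*z)^2 - 1024*tan(2*z)/cos(2*z)^4 + 1536/(4*z - 1)^4)/(-96); at z = 0 this is -16.

-16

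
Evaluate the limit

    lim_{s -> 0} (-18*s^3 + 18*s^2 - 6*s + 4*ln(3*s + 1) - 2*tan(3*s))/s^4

-81

Substitution gives 0/0; apply L'Hôpital's rule 4 times.
After differentiating numerator and denominator 4 times the quotient is (1296*tan(3*s)/cos(3*s)^2 - 3888*tan(3*s)/cos(3*s)^4 - 1944/(3*s + 1)^4)/(24); at s = 0 this is -81.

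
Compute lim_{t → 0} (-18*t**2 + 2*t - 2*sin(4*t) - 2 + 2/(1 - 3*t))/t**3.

226/3

Substitution gives 0/0 (the numerator vanishes to order 3).
Expand each term to order t^3: the coefficient of t^3 in 2·1/(1 - 3t) is 54 and in -2·sin(4t) is 64/3.
Lower-order terms cancel with the polynomial part, so the numerator is (226/3)·t^3 + o(t^3), and the limit is (226/3)/(1) = 226/3.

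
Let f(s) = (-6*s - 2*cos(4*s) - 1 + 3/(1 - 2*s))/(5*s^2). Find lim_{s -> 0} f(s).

Substitution gives 0/0; apply L'Hôpital's rule 2 times.
After differentiating numerator and denominator 2 times the quotient is (32*cos(4*s) - 24/(2*s - 1)^3)/(10); at s = 0 this is 28/5.

28/5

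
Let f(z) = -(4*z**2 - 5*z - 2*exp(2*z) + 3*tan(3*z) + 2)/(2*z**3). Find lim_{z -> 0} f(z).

-73/6

Substitution gives 0/0 (the numerator vanishes to order 3).
Expand each term to order z^3: the coefficient of z^3 in -2·e^(2z) is -8/3 and in 3·tan(3z) is 27.
Lower-order terms cancel with the polynomial part, so the numerator is (73/3)·z^3 + o(z^3), and the limit is (73/3)/(-2) = -73/6.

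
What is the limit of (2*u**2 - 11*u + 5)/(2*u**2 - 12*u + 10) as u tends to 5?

9/8

Since u = 5 makes numerator and denominator zero, (u - 5) divides both.
Cancelling it gives (2*u - 1)/(2*u - 2); now plug in u = 5 to get 9/8.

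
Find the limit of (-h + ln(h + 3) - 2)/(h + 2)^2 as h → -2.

Direct substitution gives 0/0.
Apply L'Hôpital: lim (-1 + 1/(h + 3))/(2*h + 4), still 0/0.
After 2 applications of L'Hôpital's rule the quotient is (-1/(h + 3)^2)/(2); substituting h = -2 gives -1/2.

-1/2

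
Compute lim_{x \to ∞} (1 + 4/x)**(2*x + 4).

Write it as [(1 + 4/x)^x]^(2) · (1 + 4/x)^(4). The bracketed term tends to e^(4) and the second factor to 1, so the limit is e^(8).

e^(8)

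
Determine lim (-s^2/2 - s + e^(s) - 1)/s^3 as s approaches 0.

1/6

Direct substitution gives 0/0.
Apply L'Hôpital: lim (-s + e^(s) - 1)/(3*s^2), still 0/0.
Apply L'Hôpital: lim (e^(s) - 1)/(6*s), still 0/0.
After 3 applications of L'Hôpital's rule the quotient is (e^(s))/(6); substituting s = 0 gives 1/6.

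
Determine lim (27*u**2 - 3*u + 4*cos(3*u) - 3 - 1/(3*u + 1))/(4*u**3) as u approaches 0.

Substitution gives 0/0; apply L'Hôpital's rule 3 times.
After differentiating numerator and denominator 3 times the quotient is (108*sin(3*u) + 162/(3*u + 1)^4)/(24); at u = 0 this is 27/4.

27/4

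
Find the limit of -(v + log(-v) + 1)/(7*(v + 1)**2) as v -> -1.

Direct substitution gives 0/0.
Apply L'Hôpital: lim (1 + 1/v)/(-14*v - 14), still 0/0.
After 2 applications of L'Hôpital's rule the quotient is (-1/v^2)/(-14); substituting v = -1 gives 1/14.

1/14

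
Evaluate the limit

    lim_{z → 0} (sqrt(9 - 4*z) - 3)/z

Substitution gives 0/0. Multiply numerator and denominator by the conjugate √(9 - 4z) + √9.
The numerator becomes (9 - 4z) − 9 = -4z, so the expression simplifies to -4/(√(9 - 4z) + √9).
Letting z → 0 gives -4/(2√9) = -2/3.

-2/3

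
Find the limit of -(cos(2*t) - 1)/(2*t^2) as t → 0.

1

Direct substitution gives 0/0.
Apply L'Hôpital: lim (-2*sin(2*t))/(-4*t), still 0/0.
After 2 applications of L'Hôpital's rule the quotient is (-4*cos(2*t))/(-4); substituting t = 0 gives 1.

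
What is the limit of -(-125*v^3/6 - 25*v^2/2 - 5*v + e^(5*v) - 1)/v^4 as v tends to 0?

-625/24

Direct substitution gives 0/0.
Apply L'Hôpital: lim (-125*v^2/2 - 25*v + 5*e^(5*v) - 5)/(-4*v^3), still 0/0.
Apply L'Hôpital: lim (-125*v + 25*e^(5*v) - 25)/(-12*v^2), still 0/0.
Apply L'Hôpital: lim (125*e^(5*v) - 125)/(-24*v), still 0/0.
After 4 applications of L'Hôpital's rule the quotient is (625*e^(5*v))/(-24); substituting v = 0 gives -625/24.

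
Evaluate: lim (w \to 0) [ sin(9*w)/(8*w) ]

Substitution gives 0/0.
Write it as (9/8)·sin(9w)/(9w); since sin(u)/u → 1, the limit is 9/8.

9/8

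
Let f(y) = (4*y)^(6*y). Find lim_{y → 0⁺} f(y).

Base → 0⁺ and exponent → 0⁺: a 0^0 form.
Take logs: 6y·ln(4y). This is 0·(−∞); rewriting as ln(4y)/(1/(6y)) and applying L'Hôpital gives 0.
Hence the limit is e^0 = 1.

1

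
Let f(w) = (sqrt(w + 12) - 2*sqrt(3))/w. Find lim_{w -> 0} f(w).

√(3)/12

Substitution gives 0/0. Multiply numerator and denominator by the conjugate √(12 + w) + √12.
The numerator becomes (12 + w) − 12 = w, so the expression simplifies to 1/(√(12 + w) + √12).
Letting w → 0 gives 1/(2√12) = √(3)/12.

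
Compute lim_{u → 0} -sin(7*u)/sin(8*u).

Substitution gives 0/0.
Divide numerator and denominator by u: sin(7u)/u → 7 and sin(8u)/u → 8, so the limit is -1·7/8 = -7/8.

-7/8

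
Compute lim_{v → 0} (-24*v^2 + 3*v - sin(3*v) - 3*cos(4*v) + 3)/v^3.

9/2

Substitution gives 0/0 (the numerator vanishes to order 3).
Expand each term to order v^3: the coefficient of v^3 in -3·cos(4v) is 0 and in −sin(3v) is 9/2.
Lower-order terms cancel with the polynomial part, so the numerator is (9/2)·v^3 + o(v^3), and the limit is (9/2)/(1) = 9/2.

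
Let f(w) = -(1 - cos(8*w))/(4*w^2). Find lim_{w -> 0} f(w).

-8

Substitution gives 0/0.
Use (1 − cos u)/u² → 1/2 with u = 8w: the limit is 8²/(2·(-4)) = -8.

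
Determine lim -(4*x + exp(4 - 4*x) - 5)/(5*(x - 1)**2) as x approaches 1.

-8/5

Direct substitution gives 0/0.
Apply L'Hôpital: lim (4 - 4*e^(4 - 4*x))/(10 - 10*x), still 0/0.
After 2 applications of L'Hôpital's rule the quotient is (16*e^(4 - 4*x))/(-10); substituting x = 1 gives -8/5.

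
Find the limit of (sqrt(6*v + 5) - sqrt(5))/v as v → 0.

3*√(5)/5

Substitution gives 0/0. Multiply numerator and denominator by the conjugate √(5 + 6v) + √5.
The numerator becomes (5 + 6v) − 5 = 6v, so the expression simplifies to 6/(√(5 + 6v) + √5).
Letting v → 0 gives 6/(2√5) = 3*√(5)/5.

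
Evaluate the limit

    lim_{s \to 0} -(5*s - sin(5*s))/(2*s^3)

Direct substitution gives 0/0.
Apply L'Hôpital: lim (5 - 5*cos(5*s))/(-6*s^2), still 0/0.
Apply L'Hôpital: lim (25*sin(5*s))/(-12*s), still 0/0.
After 3 applications of L'Hôpital's rule the quotient is (125*cos(5*s))/(-12); substituting s = 0 gives -125/12.

-125/12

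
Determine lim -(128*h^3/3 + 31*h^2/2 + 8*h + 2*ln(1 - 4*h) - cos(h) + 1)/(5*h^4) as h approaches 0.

3073/120

Substitution gives 0/0; apply L'Hôpital's rule 4 times.
After differentiating numerator and denominator 4 times the quotient is (-cos(h) - 3072/(4*h - 1)^4)/(-120); at h = 0 this is 3073/120.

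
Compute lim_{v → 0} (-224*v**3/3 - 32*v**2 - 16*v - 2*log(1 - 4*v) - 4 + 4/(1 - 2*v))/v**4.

192

Substitution gives 0/0 (the numerator vanishes to order 4).
Expand each term to order v^4: the coefficient of v^4 in 4·1/(1 - 2v) is 64 and in -2·ln(1 - 4v) is 128.
Lower-order terms cancel with the polynomial part, so the numerator is (192)·v^4 + o(v^4), and the limit is (192)/(1) = 192.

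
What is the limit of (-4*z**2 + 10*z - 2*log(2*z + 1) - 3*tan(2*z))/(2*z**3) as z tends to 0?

Substitution gives 0/0; apply L'Hôpital's rule 3 times.
After differentiating numerator and denominator 3 times the quotient is (-96*tan(2*z)^2/cos(2*z)^2 - 48/cos(2*z)^4 - 32/(2*z + 1)^3)/(12); at z = 0 this is -20/3.

-20/3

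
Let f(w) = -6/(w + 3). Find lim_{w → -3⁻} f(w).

As w → -3⁻, (w + 3) → 0⁻, so (w + 3)^1 → 0⁻ and -6/(w + 3)^1 → ∞.

∞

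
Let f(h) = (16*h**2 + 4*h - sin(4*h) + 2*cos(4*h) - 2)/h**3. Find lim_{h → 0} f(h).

32/3

Substitution gives 0/0 (the numerator vanishes to order 3).
Expand each term to order h^3: the coefficient of h^3 in 2·cos(4h) is 0 and in −sin(4h) is 32/3.
Lower-order terms cancel with the polynomial part, so the numerator is (32/3)·h^3 + o(h^3), and the limit is (32/3)/(1) = 32/3.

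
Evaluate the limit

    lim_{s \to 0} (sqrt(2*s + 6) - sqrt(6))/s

A 0/0 form; rationalise with √(6 + 2s) + √6. This collapses the numerator to 2s, leaving 2/(√(6 + 2s) + √6) → 2/(2√6) = √(6)/6.

√(6)/6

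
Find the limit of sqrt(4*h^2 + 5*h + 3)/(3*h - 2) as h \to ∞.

2/3

For large |h|, √(4*h^2 + 5*h + 3) ≈ √4·|h| and the denominator ≈ 3h.
Since h → +∞, |h| = h, giving √4/(3) = 2/3.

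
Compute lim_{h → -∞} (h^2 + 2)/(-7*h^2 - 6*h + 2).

-1/7

Numerator and denominator both have degree 2.
Dividing every term by h^2, all lower-order terms vanish and the limit is the ratio of leading coefficients, 1/(-7) = -1/7.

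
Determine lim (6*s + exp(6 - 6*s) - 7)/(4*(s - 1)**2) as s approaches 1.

9/2

Direct substitution gives 0/0.
Apply L'Hôpital: lim (6 - 6*e^(6 - 6*s))/(8*s - 8), still 0/0.
After 2 applications of L'Hôpital's rule the quotient is (36*e^(6 - 6*s))/(8); substituting s = 1 gives 9/2.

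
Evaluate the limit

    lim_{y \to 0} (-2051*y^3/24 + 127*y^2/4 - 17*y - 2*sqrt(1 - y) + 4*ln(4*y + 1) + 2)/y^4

-16379/64

Substitution gives 0/0 (the numerator vanishes to order 4).
Expand each term to order y^4: the coefficient of y^4 in 4·ln(1 + 4y) is -256 and in -2·√(1 - y) is 5/64.
Lower-order terms cancel with the polynomial part, so the numerator is (-16379/64)·y^4 + o(y^4), and the limit is (-16379/64)/(1) = -16379/64.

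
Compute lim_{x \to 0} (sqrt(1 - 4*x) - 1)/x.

Substitution gives 0/0. Multiply numerator and denominator by the conjugate √(1 - 4x) + √1.
The numerator becomes (1 - 4x) − 1 = -4x, so the expression simplifies to -4/(√(1 - 4x) + √1).
Letting x → 0 gives -4/(2√1) = -2.

-2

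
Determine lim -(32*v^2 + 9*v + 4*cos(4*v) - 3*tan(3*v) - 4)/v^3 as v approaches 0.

27

Substitution gives 0/0; apply L'Hôpital's rule 3 times.
After differentiating numerator and denominator 3 times the quotient is (256*sin(4*v) - 486*tan(3*v)^4 - 648*tan(3*v)^2 - 162)/(-6); at v = 0 this is 27.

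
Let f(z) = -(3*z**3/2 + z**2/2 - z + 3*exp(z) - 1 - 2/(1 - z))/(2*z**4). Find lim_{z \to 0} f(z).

Substitution gives 0/0 (the numerator vanishes to order 4).
Expand each term to order z^4: the coefficient of z^4 in -2·1/(1 - z) is -2 and in 3·e^(z) is 1/8.
Lower-order terms cancel with the polynomial part, so the numerator is (-15/8)·z^4 + o(z^4), and the limit is (-15/8)/(-2) = 15/16.

15/16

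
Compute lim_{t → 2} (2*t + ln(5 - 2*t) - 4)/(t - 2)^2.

Direct substitution gives 0/0.
Apply L'Hôpital: lim (2 - 2/(5 - 2*t))/(2*t - 4), still 0/0.
After 2 applications of L'Hôpital's rule the quotient is (-4/(5 - 2*t)^2)/(2); substituting t = 2 gives -2.

-2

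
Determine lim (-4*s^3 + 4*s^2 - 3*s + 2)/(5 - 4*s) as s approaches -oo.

∞

The numerator has higher degree (3 > 1); the quotient behaves like (-4/(-4))·s^2 for large |s|.
As s → −∞ this diverges to ∞.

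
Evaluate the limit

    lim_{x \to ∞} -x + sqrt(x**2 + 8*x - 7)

4

An ∞ − ∞ form. Rationalising with the conjugate, the difference becomes (8x - 7) / (√(x^2 + 8*x - 7) + x).
For large x the denominator behaves like 2·x, so the quotient tends to 8/2 = 4.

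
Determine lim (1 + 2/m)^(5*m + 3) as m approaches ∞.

e^(10)

Let L be the limit and take ln: ln L = lim (5m + 3)·ln(1 + 2/m) = lim (5m + 3)·(2/m + O(1/m²)) = 10.
Hence L = e^(10).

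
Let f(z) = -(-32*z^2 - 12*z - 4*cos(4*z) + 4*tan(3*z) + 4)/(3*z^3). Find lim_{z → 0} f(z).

-12

Substitution gives 0/0; apply L'Hôpital's rule 3 times.
After differentiating numerator and denominator 3 times the quotient is (-256*sin(4*z) + 648*tan(3*z)^4 + 864*tan(3*z)^2 + 216)/(-18); at z = 0 this is -12.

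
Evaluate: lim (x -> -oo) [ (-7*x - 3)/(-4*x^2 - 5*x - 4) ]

The denominator has degree 2 and the numerator degree 1. Dividing numerator and denominator by x^2 sends every term to 0 except the leading denominator term, so the limit is 0.

0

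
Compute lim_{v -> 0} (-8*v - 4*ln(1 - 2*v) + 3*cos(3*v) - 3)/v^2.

-11/2

Substitution gives 0/0 (the numerator vanishes to order 2).
Expand each term to order v^2: the coefficient of v^2 in 3·cos(3v) is -27/2 and in -4·ln(1 - 2v) is 8.
Lower-order terms cancel with the polynomial part, so the numerator is (-11/2)·v^2 + o(v^2), and the limit is (-11/2)/(1) = -11/2.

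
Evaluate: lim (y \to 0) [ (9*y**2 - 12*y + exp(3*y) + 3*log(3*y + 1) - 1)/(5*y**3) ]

Substitution gives 0/0; apply L'Hôpital's rule 3 times.
After differentiating numerator and denominator 3 times the quotient is (27*e^(3*y) + 162/(3*y + 1)^3)/(30); at y = 0 this is 63/10.

63/10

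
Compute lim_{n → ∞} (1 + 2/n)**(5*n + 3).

e^(10)

Let L be the limit and take ln: ln L = lim (5n + 3)·ln(1 + 2/n) = lim (5n + 3)·(2/n + O(1/n²)) = 10.
Hence L = e^(10).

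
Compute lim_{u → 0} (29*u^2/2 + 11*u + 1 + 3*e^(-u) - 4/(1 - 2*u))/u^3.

Substitution gives 0/0 (the numerator vanishes to order 3).
Expand each term to order u^3: the coefficient of u^3 in 3·e^(-u) is -1/2 and in -4·1/(1 - 2u) is -32.
Lower-order terms cancel with the polynomial part, so the numerator is (-65/2)·u^3 + o(u^3), and the limit is (-65/2)/(1) = -65/2.

-65/2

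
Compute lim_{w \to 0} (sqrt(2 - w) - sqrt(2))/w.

-√(2)/4

A 0/0 form; rationalise with √(2 - w) + √2. This collapses the numerator to -w, leaving -1/(√(2 - w) + √2) → -1/(2√2) = -√(2)/4.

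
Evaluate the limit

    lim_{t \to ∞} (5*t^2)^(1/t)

1

Base → ∞ and exponent → 0: an ∞^0 form.
Take logs: (1/t)·ln(5·t^2) = (ln 5 + 2·ln t)/t → 0.
So the limit is e^0 = 1.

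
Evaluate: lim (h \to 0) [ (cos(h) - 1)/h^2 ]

Direct substitution gives 0/0.
Apply L'Hôpital: lim (-sin(h))/(2*h), still 0/0.
After 2 applications of L'Hôpital's rule the quotient is (-cos(h))/(2); substituting h = 0 gives -1/2.

-1/2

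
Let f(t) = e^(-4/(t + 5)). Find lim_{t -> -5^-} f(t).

∞

As t → -5⁻, -4/(t + 5) → +∞, so e^(-4/(t + 5)) → ∞.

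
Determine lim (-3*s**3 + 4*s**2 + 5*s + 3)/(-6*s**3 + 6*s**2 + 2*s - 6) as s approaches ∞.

1/2

Numerator and denominator both have degree 3.
Dividing every term by s^3, all lower-order terms vanish and the limit is the ratio of leading coefficients, -3/(-6) = 1/2.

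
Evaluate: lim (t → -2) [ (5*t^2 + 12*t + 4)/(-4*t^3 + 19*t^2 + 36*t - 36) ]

1/11

Direct substitution gives 0/0, so factor. Both numerator and denominator have (t + 2) as a factor.
After cancelling, the expression reduces to (5*t + 2)/(-4*t^2 + 27*t - 18).
Substituting t = -2 gives 1/11.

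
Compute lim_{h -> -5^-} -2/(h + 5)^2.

As h → -5⁻, (h + 5) → 0⁻, so (h + 5)^2 → 0⁺ and -2/(h + 5)^2 → -∞.

-∞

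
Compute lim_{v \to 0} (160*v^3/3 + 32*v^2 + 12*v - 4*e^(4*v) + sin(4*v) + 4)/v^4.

Substitution gives 0/0; apply L'Hôpital's rule 4 times.
After differentiating numerator and denominator 4 times the quotient is (-1024*e^(4*v) + 256*sin(4*v))/(24); at v = 0 this is -128/3.

-128/3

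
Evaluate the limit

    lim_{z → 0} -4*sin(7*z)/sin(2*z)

Substitution gives 0/0.
Divide numerator and denominator by z: sin(7z)/z → 7 and sin(2z)/z → 2, so the limit is -4·7/2 = -14.

-14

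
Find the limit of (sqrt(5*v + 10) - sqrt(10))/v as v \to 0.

A 0/0 form; rationalise with √(10 + 5v) + √10. This collapses the numerator to 5v, leaving 5/(√(10 + 5v) + √10) → 5/(2√10) = √(10)/4.

√(10)/4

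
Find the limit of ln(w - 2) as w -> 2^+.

-∞

As w → 2⁺, w - 2 → 0⁺ and ln(w - 2) → −∞.
Multiplying by 1 gives -∞.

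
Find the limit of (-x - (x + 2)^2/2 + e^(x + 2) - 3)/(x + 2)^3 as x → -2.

1/6

Direct substitution gives 0/0.
Apply L'Hôpital: lim (-x + e^(x + 2) - 3)/(3*(x + 2)^2), still 0/0.
Apply L'Hôpital: lim (e^(x + 2) - 1)/(6*x + 12), still 0/0.
After 3 applications of L'Hôpital's rule the quotient is (e^(x + 2))/(6); substituting x = -2 gives 1/6.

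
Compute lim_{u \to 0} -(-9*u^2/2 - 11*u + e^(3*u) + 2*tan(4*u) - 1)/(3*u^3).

Substitution gives 0/0 (the numerator vanishes to order 3).
Expand each term to order u^3: the coefficient of u^3 in e^(3u) is 9/2 and in 2·tan(4u) is 128/3.
Lower-order terms cancel with the polynomial part, so the numerator is (283/6)·u^3 + o(u^3), and the limit is (283/6)/(-3) = -283/18.

-283/18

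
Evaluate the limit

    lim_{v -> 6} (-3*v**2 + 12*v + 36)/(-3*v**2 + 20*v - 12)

Since v = 6 makes numerator and denominator zero, (v - 6) divides both.
Cancelling it gives (-3*v - 6)/(2 - 3*v); now plug in v = 6 to get 3/2.

3/2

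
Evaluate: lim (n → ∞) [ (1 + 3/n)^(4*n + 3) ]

e^(12)

The base → 1 and the exponent → ∞: a 1^∞ form.
Take logarithms: (4n + 3)·ln(1 + 3/n). Since ln(1+u) ~ u for small u, this behaves like (4n)·(3/n) → 12.
So the limit is e^(12).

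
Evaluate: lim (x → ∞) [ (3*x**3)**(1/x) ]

1

Base → ∞ and exponent → 0: an ∞^0 form.
Take logs: (1/x)·ln(3·x^3) = (ln 3 + 3·ln x)/x → 0.
So the limit is e^0 = 1.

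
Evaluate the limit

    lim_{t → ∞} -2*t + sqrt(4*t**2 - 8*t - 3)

An ∞ − ∞ form. Rationalising with the conjugate, the difference becomes (-8t - 3) / (√(4*t^2 - 8*t - 3) + 2t).
For large t the denominator behaves like 2·2t, so the quotient tends to -8/4 = -2.

-2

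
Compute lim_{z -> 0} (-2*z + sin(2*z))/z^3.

-4/3

Direct substitution gives 0/0.
Apply L'Hôpital: lim (2*cos(2*z) - 2)/(3*z^2), still 0/0.
Apply L'Hôpital: lim (-4*sin(2*z))/(6*z), still 0/0.
After 3 applications of L'Hôpital's rule the quotient is (-8*cos(2*z))/(6); substituting z = 0 gives -4/3.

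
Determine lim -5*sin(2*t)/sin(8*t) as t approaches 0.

-5/4

Substitution gives 0/0.
Divide numerator and denominator by t: sin(2t)/t → 2 and sin(8t)/t → 8, so the limit is -5·2/8 = -5/4.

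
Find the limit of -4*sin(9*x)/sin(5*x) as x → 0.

-36/5

Substitution gives 0/0.
Divide numerator and denominator by x: sin(9x)/x → 9 and sin(5x)/x → 5, so the limit is -4·9/5 = -36/5.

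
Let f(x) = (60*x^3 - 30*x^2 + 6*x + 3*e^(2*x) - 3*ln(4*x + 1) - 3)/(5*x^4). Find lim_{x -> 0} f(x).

Substitution gives 0/0; apply L'Hôpital's rule 4 times.
After differentiating numerator and denominator 4 times the quotient is (48*e^(2*x) + 4608/(4*x + 1)^4)/(120); at x = 0 this is 194/5.

194/5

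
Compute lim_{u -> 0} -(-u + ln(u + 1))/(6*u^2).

Direct substitution gives 0/0.
Apply L'Hôpital: lim (-1 + 1/(u + 1))/(-12*u), still 0/0.
After 2 applications of L'Hôpital's rule the quotient is (-1/(u + 1)^2)/(-12); substituting u = 0 gives 1/12.

1/12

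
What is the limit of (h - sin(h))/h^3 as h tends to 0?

1/6

Direct substitution gives 0/0.
Apply L'Hôpital: lim (1 - cos(h))/(3*h^2), still 0/0.
Apply L'Hôpital: lim (sin(h))/(6*h), still 0/0.
After 3 applications of L'Hôpital's rule the quotient is (cos(h))/(6); substituting h = 0 gives 1/6.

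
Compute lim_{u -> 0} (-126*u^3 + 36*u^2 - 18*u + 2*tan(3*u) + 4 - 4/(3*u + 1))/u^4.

-324

Substitution gives 0/0 (the numerator vanishes to order 4).
Expand each term to order u^4: the coefficient of u^4 in -4·1/(1 + 3u) is -324 and in 2·tan(3u) is 0.
Lower-order terms cancel with the polynomial part, so the numerator is (-324)·u^4 + o(u^4), and the limit is (-324)/(1) = -324.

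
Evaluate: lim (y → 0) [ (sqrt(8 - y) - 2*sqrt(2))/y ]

-√(2)/8

A 0/0 form; rationalise with √(8 - y) + √8. This collapses the numerator to -y, leaving -1/(√(8 - y) + √8) → -1/(2√8) = -√(2)/8.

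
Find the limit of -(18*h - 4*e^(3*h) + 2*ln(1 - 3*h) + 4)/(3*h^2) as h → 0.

Substitution gives 0/0 (the numerator vanishes to order 2).
Expand each term to order h^2: the coefficient of h^2 in 2·ln(1 - 3h) is -9 and in -4·e^(3h) is -18.
Lower-order terms cancel with the polynomial part, so the numerator is (-27)·h^2 + o(h^2), and the limit is (-27)/(-3) = 9.

9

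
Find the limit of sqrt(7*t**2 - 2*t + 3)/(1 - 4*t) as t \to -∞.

√(7)/4

For large |t|, √(7*t^2 - 2*t + 3) ≈ √7·|t| and the denominator ≈ -4t.
Since t → −∞, |t| = −t, giving −√7/(-4) = √(7)/4.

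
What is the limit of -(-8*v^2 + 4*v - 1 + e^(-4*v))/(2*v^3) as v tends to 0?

Direct substitution gives 0/0.
Apply L'Hôpital: lim (-16*v + 4 - 4*e^(-4*v))/(-6*v^2), still 0/0.
Apply L'Hôpital: lim (-16 + 16*e^(-4*v))/(-12*v), still 0/0.
After 3 applications of L'Hôpital's rule the quotient is (-64*e^(-4*v))/(-12); substituting v = 0 gives 16/3.

16/3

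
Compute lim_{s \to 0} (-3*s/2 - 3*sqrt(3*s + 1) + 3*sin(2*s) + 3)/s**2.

27/8

Substitution gives 0/0 (the numerator vanishes to order 2).
Expand each term to order s^2: the coefficient of s^2 in 3·sin(2s) is 0 and in -3·√(1 + 3s) is 27/8.
Lower-order terms cancel with the polynomial part, so the numerator is (27/8)·s^2 + o(s^2), and the limit is (27/8)/(1) = 27/8.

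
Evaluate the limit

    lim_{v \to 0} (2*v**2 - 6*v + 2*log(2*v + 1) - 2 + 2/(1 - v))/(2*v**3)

11/3

Substitution gives 0/0; apply L'Hôpital's rule 3 times.
After differentiating numerator and denominator 3 times the quotient is (32/(2*v + 1)^3 + 12/(v - 1)^4)/(12); at v = 0 this is 11/3.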